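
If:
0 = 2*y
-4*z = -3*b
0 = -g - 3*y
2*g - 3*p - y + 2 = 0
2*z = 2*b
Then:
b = 0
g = 0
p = 2/3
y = 0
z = 0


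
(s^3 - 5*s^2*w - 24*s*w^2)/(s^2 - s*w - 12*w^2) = s*(s - 8*w)/(s - 4*w)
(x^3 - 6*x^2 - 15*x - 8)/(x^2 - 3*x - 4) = (x^2 - 7*x - 8)/(x - 4)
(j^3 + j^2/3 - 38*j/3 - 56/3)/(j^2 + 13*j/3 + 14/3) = j - 4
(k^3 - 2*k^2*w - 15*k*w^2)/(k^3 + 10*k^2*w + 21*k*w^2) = (k - 5*w)/(k + 7*w)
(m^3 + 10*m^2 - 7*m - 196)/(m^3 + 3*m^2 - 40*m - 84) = (m^2 + 3*m - 28)/(m^2 - 4*m - 12)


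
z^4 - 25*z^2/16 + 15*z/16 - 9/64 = (z - 3/4)*(z - 1/2)*(z - 1/4)*(z + 3/2)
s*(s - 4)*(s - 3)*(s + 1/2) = s^4 - 13*s^3/2 + 17*s^2/2 + 6*s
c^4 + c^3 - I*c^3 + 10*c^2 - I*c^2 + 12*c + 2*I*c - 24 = (c - 1)*(c + 2)*(c - 4*I)*(c + 3*I)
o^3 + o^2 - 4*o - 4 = (o - 2)*(o + 1)*(o + 2)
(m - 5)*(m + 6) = m^2 + m - 30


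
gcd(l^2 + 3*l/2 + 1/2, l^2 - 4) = 1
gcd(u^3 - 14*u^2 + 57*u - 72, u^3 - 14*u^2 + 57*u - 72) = u^3 - 14*u^2 + 57*u - 72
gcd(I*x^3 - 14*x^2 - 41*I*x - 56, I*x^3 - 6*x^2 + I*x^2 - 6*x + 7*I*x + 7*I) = x^2 + 6*I*x + 7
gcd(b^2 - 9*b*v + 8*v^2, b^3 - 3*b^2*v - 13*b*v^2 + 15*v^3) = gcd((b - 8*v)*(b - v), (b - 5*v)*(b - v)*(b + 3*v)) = -b + v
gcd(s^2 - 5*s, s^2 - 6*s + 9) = 1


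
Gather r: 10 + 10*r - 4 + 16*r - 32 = 26*r - 26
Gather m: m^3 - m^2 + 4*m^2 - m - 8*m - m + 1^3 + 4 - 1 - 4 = m^3 + 3*m^2 - 10*m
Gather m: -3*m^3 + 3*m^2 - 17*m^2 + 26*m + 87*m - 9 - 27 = -3*m^3 - 14*m^2 + 113*m - 36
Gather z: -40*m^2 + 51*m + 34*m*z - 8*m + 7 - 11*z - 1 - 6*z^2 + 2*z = -40*m^2 + 43*m - 6*z^2 + z*(34*m - 9) + 6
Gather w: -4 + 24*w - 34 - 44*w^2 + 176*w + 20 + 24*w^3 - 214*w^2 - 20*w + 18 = 24*w^3 - 258*w^2 + 180*w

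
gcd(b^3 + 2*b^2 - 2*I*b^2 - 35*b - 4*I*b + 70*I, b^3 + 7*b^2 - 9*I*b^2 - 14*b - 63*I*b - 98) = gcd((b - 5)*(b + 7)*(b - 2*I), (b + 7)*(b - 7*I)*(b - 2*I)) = b^2 + b*(7 - 2*I) - 14*I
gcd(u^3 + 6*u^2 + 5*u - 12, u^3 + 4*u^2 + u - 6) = u^2 + 2*u - 3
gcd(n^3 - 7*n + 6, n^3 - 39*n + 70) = n - 2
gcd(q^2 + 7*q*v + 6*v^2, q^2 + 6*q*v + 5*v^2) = q + v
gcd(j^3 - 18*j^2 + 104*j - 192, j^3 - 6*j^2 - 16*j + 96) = j^2 - 10*j + 24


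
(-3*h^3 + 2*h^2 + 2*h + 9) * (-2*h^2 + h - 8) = 6*h^5 - 7*h^4 + 22*h^3 - 32*h^2 - 7*h - 72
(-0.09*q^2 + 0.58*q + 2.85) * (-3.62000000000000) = 0.3258*q^2 - 2.0996*q - 10.317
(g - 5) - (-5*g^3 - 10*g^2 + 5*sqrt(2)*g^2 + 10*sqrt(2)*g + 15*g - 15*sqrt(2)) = 5*g^3 - 5*sqrt(2)*g^2 + 10*g^2 - 10*sqrt(2)*g - 14*g - 5 + 15*sqrt(2)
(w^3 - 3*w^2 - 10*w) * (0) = 0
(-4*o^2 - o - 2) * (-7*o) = 28*o^3 + 7*o^2 + 14*o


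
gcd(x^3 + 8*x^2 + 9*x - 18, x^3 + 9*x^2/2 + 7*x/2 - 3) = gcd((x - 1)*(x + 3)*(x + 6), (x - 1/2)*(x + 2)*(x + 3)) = x + 3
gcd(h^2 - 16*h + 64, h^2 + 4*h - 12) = 1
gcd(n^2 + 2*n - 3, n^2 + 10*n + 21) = n + 3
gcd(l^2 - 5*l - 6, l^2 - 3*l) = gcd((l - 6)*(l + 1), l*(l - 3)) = 1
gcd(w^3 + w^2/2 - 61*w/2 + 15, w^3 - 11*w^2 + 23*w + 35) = w - 5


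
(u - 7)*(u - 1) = u^2 - 8*u + 7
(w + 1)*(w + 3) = w^2 + 4*w + 3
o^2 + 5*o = o*(o + 5)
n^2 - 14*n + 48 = (n - 8)*(n - 6)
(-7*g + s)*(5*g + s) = -35*g^2 - 2*g*s + s^2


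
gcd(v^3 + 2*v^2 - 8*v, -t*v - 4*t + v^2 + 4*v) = v + 4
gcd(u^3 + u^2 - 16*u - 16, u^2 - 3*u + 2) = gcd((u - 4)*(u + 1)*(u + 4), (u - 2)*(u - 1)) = 1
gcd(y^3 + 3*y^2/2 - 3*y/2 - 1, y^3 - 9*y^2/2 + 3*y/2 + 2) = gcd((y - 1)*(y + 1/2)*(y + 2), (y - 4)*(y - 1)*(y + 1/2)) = y^2 - y/2 - 1/2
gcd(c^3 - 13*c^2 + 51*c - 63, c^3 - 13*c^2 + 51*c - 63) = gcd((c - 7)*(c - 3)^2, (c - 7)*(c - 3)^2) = c^3 - 13*c^2 + 51*c - 63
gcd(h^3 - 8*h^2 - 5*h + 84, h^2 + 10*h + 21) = h + 3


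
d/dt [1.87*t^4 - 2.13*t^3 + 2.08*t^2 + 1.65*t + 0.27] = 7.48*t^3 - 6.39*t^2 + 4.16*t + 1.65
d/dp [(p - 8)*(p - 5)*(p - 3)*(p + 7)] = 4*p^3 - 27*p^2 - 66*p + 433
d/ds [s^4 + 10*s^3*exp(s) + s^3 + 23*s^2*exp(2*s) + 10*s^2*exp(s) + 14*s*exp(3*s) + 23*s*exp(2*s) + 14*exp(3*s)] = 10*s^3*exp(s) + 4*s^3 + 46*s^2*exp(2*s) + 40*s^2*exp(s) + 3*s^2 + 42*s*exp(3*s) + 92*s*exp(2*s) + 20*s*exp(s) + 56*exp(3*s) + 23*exp(2*s)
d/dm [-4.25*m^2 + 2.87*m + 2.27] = 2.87 - 8.5*m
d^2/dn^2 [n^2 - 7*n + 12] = 2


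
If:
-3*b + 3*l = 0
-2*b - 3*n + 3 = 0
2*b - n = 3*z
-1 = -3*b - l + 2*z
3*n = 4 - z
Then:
No Solution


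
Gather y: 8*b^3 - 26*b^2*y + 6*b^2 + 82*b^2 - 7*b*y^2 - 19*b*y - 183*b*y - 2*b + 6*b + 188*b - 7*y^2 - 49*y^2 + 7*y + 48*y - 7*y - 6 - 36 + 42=8*b^3 + 88*b^2 + 192*b + y^2*(-7*b - 56) + y*(-26*b^2 - 202*b + 48)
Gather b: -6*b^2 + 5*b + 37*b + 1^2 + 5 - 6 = -6*b^2 + 42*b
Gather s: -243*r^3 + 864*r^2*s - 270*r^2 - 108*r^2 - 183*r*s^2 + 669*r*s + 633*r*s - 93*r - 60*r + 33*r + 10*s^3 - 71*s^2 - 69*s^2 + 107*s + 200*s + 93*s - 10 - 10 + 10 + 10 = -243*r^3 - 378*r^2 - 120*r + 10*s^3 + s^2*(-183*r - 140) + s*(864*r^2 + 1302*r + 400)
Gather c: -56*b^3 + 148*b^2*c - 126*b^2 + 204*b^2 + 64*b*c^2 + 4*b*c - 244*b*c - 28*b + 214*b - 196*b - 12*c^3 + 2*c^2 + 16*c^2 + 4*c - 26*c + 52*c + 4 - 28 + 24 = -56*b^3 + 78*b^2 - 10*b - 12*c^3 + c^2*(64*b + 18) + c*(148*b^2 - 240*b + 30)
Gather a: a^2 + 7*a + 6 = a^2 + 7*a + 6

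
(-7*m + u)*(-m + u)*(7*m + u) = 49*m^3 - 49*m^2*u - m*u^2 + u^3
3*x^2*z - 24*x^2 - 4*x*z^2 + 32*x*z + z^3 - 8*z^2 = (-3*x + z)*(-x + z)*(z - 8)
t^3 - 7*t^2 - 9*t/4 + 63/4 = (t - 7)*(t - 3/2)*(t + 3/2)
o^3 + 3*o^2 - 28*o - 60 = (o - 5)*(o + 2)*(o + 6)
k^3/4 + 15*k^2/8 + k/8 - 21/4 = (k/4 + 1/2)*(k - 3/2)*(k + 7)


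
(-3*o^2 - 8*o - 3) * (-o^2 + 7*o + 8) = 3*o^4 - 13*o^3 - 77*o^2 - 85*o - 24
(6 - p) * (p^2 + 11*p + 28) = -p^3 - 5*p^2 + 38*p + 168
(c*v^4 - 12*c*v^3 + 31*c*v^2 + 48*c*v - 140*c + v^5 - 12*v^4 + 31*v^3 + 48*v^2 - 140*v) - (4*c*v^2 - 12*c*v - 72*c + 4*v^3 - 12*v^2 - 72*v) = c*v^4 - 12*c*v^3 + 27*c*v^2 + 60*c*v - 68*c + v^5 - 12*v^4 + 27*v^3 + 60*v^2 - 68*v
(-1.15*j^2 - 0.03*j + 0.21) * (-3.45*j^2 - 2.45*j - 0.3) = 3.9675*j^4 + 2.921*j^3 - 0.306*j^2 - 0.5055*j - 0.063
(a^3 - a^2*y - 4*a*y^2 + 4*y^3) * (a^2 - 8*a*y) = a^5 - 9*a^4*y + 4*a^3*y^2 + 36*a^2*y^3 - 32*a*y^4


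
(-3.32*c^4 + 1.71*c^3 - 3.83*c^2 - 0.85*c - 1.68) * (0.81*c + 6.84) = -2.6892*c^5 - 21.3237*c^4 + 8.5941*c^3 - 26.8857*c^2 - 7.1748*c - 11.4912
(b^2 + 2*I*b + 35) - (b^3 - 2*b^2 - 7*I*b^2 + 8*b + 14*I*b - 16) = -b^3 + 3*b^2 + 7*I*b^2 - 8*b - 12*I*b + 51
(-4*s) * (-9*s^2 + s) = 36*s^3 - 4*s^2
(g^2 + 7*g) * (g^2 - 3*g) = g^4 + 4*g^3 - 21*g^2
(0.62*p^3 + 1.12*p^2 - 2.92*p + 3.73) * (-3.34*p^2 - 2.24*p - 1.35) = -2.0708*p^5 - 5.1296*p^4 + 6.407*p^3 - 7.4294*p^2 - 4.4132*p - 5.0355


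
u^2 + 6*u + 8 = (u + 2)*(u + 4)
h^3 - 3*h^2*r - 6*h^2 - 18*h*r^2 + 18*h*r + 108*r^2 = (h - 6)*(h - 6*r)*(h + 3*r)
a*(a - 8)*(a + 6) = a^3 - 2*a^2 - 48*a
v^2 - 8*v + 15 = (v - 5)*(v - 3)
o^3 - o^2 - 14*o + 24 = (o - 3)*(o - 2)*(o + 4)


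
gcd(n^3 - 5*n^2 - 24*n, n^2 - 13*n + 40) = n - 8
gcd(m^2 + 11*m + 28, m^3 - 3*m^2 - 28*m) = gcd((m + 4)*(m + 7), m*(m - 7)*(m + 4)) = m + 4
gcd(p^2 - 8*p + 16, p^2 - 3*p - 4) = p - 4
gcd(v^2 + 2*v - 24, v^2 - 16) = v - 4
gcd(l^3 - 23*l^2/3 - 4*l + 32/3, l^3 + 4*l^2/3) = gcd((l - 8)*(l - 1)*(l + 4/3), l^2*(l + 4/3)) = l + 4/3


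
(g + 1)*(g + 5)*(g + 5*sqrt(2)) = g^3 + 6*g^2 + 5*sqrt(2)*g^2 + 5*g + 30*sqrt(2)*g + 25*sqrt(2)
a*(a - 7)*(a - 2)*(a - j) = a^4 - a^3*j - 9*a^3 + 9*a^2*j + 14*a^2 - 14*a*j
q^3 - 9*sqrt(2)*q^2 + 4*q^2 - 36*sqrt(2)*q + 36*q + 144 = (q + 4)*(q - 6*sqrt(2))*(q - 3*sqrt(2))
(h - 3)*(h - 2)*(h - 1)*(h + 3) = h^4 - 3*h^3 - 7*h^2 + 27*h - 18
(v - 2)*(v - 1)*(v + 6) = v^3 + 3*v^2 - 16*v + 12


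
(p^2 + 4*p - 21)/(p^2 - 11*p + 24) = (p + 7)/(p - 8)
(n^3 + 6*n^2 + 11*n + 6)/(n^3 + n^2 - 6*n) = (n^2 + 3*n + 2)/(n*(n - 2))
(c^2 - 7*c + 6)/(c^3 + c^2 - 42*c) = (c - 1)/(c*(c + 7))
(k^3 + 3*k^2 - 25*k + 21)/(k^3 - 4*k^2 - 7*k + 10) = (k^2 + 4*k - 21)/(k^2 - 3*k - 10)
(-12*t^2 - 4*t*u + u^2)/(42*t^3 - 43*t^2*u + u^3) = (-2*t - u)/(7*t^2 - 6*t*u - u^2)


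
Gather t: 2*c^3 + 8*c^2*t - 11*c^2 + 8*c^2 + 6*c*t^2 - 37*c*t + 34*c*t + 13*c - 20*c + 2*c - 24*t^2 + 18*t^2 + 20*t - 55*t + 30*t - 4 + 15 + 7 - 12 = 2*c^3 - 3*c^2 - 5*c + t^2*(6*c - 6) + t*(8*c^2 - 3*c - 5) + 6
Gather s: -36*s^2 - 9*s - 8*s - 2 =-36*s^2 - 17*s - 2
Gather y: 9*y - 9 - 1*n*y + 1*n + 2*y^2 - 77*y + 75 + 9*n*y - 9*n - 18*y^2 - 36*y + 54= -8*n - 16*y^2 + y*(8*n - 104) + 120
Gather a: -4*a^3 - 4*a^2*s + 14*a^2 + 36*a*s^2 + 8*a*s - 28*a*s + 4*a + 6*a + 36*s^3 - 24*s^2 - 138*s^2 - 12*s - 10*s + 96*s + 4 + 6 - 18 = -4*a^3 + a^2*(14 - 4*s) + a*(36*s^2 - 20*s + 10) + 36*s^3 - 162*s^2 + 74*s - 8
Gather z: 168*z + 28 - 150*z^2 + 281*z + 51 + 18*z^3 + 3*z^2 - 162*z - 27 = 18*z^3 - 147*z^2 + 287*z + 52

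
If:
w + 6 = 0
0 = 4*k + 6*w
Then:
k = 9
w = -6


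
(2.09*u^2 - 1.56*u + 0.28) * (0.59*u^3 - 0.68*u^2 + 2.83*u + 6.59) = 1.2331*u^5 - 2.3416*u^4 + 7.1407*u^3 + 9.1679*u^2 - 9.488*u + 1.8452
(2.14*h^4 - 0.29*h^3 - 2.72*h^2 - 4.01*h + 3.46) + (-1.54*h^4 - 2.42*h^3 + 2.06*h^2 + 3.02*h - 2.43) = 0.6*h^4 - 2.71*h^3 - 0.66*h^2 - 0.99*h + 1.03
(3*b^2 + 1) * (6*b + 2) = 18*b^3 + 6*b^2 + 6*b + 2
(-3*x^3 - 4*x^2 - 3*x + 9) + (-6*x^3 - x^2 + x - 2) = -9*x^3 - 5*x^2 - 2*x + 7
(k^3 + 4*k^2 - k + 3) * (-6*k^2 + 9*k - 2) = -6*k^5 - 15*k^4 + 40*k^3 - 35*k^2 + 29*k - 6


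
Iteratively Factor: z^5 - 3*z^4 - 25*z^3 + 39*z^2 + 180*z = (z + 3)*(z^4 - 6*z^3 - 7*z^2 + 60*z) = (z - 4)*(z + 3)*(z^3 - 2*z^2 - 15*z) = z*(z - 4)*(z + 3)*(z^2 - 2*z - 15) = z*(z - 4)*(z + 3)^2*(z - 5)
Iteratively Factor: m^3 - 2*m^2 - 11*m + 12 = (m + 3)*(m^2 - 5*m + 4) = (m - 1)*(m + 3)*(m - 4)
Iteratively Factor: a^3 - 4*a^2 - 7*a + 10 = (a - 5)*(a^2 + a - 2) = (a - 5)*(a - 1)*(a + 2)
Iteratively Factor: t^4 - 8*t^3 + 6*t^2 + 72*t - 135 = (t + 3)*(t^3 - 11*t^2 + 39*t - 45) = (t - 5)*(t + 3)*(t^2 - 6*t + 9) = (t - 5)*(t - 3)*(t + 3)*(t - 3)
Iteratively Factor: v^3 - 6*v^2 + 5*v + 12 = (v - 4)*(v^2 - 2*v - 3) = (v - 4)*(v + 1)*(v - 3)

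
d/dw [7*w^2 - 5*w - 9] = 14*w - 5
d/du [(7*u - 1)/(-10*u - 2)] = -6/(25*u^2 + 10*u + 1)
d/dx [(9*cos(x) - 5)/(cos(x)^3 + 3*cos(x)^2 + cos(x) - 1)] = (18*cos(x)^3 + 12*cos(x)^2 - 30*cos(x) + 4)*sin(x)/(cos(x)^3 + 3*cos(x)^2 + cos(x) - 1)^2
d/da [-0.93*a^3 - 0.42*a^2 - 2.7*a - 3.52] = -2.79*a^2 - 0.84*a - 2.7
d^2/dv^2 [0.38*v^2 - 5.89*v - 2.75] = 0.760000000000000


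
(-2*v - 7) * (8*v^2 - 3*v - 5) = -16*v^3 - 50*v^2 + 31*v + 35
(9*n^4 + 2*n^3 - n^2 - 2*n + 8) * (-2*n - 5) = -18*n^5 - 49*n^4 - 8*n^3 + 9*n^2 - 6*n - 40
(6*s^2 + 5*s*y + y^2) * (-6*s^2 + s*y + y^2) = -36*s^4 - 24*s^3*y + 5*s^2*y^2 + 6*s*y^3 + y^4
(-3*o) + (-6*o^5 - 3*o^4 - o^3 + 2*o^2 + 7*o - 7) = -6*o^5 - 3*o^4 - o^3 + 2*o^2 + 4*o - 7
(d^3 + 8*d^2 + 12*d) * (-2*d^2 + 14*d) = -2*d^5 - 2*d^4 + 88*d^3 + 168*d^2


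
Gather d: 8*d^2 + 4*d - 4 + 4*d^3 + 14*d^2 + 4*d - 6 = 4*d^3 + 22*d^2 + 8*d - 10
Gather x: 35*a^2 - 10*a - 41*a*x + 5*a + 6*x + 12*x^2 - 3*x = 35*a^2 - 5*a + 12*x^2 + x*(3 - 41*a)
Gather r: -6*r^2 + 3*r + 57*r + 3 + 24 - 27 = -6*r^2 + 60*r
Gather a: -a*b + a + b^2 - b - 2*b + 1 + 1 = a*(1 - b) + b^2 - 3*b + 2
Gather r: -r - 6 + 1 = -r - 5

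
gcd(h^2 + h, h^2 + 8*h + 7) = h + 1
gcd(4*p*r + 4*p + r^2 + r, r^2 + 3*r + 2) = r + 1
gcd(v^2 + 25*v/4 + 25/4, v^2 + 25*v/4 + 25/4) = v^2 + 25*v/4 + 25/4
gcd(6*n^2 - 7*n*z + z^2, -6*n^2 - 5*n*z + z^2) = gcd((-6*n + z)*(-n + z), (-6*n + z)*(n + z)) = -6*n + z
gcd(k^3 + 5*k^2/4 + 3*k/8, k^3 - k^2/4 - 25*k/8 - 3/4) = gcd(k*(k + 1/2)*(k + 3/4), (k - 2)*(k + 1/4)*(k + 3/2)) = 1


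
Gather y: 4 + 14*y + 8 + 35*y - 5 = 49*y + 7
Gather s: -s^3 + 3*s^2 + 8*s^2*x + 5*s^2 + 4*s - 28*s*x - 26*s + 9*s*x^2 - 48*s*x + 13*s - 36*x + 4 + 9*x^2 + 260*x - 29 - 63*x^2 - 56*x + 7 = -s^3 + s^2*(8*x + 8) + s*(9*x^2 - 76*x - 9) - 54*x^2 + 168*x - 18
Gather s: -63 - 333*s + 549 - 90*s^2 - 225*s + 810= -90*s^2 - 558*s + 1296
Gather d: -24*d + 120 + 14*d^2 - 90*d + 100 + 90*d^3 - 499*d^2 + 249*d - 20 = 90*d^3 - 485*d^2 + 135*d + 200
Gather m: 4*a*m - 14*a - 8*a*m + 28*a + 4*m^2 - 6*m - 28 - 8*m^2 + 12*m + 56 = 14*a - 4*m^2 + m*(6 - 4*a) + 28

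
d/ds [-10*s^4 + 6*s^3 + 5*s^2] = 2*s*(-20*s^2 + 9*s + 5)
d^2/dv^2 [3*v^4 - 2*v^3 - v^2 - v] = 36*v^2 - 12*v - 2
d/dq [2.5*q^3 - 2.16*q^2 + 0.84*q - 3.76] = 7.5*q^2 - 4.32*q + 0.84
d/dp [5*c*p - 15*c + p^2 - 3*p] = 5*c + 2*p - 3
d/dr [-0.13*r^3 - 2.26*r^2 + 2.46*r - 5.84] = -0.39*r^2 - 4.52*r + 2.46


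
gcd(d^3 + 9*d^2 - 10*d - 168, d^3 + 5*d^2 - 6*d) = d + 6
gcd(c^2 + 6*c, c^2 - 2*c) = c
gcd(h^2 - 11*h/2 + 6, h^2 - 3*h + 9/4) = h - 3/2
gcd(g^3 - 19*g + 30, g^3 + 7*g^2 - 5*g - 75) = g^2 + 2*g - 15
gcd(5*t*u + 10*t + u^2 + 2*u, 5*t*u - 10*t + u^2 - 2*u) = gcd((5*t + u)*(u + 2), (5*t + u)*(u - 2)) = 5*t + u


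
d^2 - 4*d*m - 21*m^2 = (d - 7*m)*(d + 3*m)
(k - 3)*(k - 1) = k^2 - 4*k + 3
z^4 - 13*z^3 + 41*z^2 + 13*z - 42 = (z - 7)*(z - 6)*(z - 1)*(z + 1)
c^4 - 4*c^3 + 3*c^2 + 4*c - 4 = (c - 2)^2*(c - 1)*(c + 1)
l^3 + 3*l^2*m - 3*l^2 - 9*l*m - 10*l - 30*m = (l - 5)*(l + 2)*(l + 3*m)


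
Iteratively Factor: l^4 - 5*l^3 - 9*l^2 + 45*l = (l + 3)*(l^3 - 8*l^2 + 15*l) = l*(l + 3)*(l^2 - 8*l + 15) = l*(l - 5)*(l + 3)*(l - 3)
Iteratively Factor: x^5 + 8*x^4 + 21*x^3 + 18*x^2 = (x + 2)*(x^4 + 6*x^3 + 9*x^2) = (x + 2)*(x + 3)*(x^3 + 3*x^2) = (x + 2)*(x + 3)^2*(x^2) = x*(x + 2)*(x + 3)^2*(x)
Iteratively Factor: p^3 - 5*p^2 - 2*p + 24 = (p + 2)*(p^2 - 7*p + 12) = (p - 3)*(p + 2)*(p - 4)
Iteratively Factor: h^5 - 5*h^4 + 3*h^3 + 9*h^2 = (h - 3)*(h^4 - 2*h^3 - 3*h^2) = h*(h - 3)*(h^3 - 2*h^2 - 3*h) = h*(h - 3)^2*(h^2 + h) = h*(h - 3)^2*(h + 1)*(h)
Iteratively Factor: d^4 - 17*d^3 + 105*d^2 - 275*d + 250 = (d - 5)*(d^3 - 12*d^2 + 45*d - 50) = (d - 5)*(d - 2)*(d^2 - 10*d + 25) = (d - 5)^2*(d - 2)*(d - 5)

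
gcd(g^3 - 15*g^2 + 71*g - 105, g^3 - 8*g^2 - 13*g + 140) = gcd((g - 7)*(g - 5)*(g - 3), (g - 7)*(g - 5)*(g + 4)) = g^2 - 12*g + 35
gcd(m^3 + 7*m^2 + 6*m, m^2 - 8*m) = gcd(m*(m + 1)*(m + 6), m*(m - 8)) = m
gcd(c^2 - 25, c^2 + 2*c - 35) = c - 5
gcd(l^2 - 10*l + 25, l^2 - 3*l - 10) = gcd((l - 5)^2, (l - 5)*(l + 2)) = l - 5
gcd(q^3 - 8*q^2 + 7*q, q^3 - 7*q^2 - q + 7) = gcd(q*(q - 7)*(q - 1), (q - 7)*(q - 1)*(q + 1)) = q^2 - 8*q + 7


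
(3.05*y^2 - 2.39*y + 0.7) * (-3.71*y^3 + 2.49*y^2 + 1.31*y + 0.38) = -11.3155*y^5 + 16.4614*y^4 - 4.5526*y^3 - 0.2289*y^2 + 0.00879999999999992*y + 0.266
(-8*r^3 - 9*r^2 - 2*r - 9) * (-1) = 8*r^3 + 9*r^2 + 2*r + 9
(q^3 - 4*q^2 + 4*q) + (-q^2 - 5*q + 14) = q^3 - 5*q^2 - q + 14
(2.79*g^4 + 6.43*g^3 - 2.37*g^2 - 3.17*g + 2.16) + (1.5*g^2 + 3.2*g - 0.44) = 2.79*g^4 + 6.43*g^3 - 0.87*g^2 + 0.0300000000000002*g + 1.72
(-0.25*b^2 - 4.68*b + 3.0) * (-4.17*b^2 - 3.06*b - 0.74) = 1.0425*b^4 + 20.2806*b^3 + 1.9958*b^2 - 5.7168*b - 2.22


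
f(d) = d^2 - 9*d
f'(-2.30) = -13.60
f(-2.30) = 25.99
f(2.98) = -17.94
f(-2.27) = 25.58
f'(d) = 2*d - 9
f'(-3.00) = -15.00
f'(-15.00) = -39.00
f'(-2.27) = -13.54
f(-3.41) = 42.32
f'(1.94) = -5.12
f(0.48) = -4.09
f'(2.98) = -3.04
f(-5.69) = 83.59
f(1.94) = -13.70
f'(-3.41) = -15.82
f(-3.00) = 36.00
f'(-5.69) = -20.38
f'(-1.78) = -12.56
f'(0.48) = -8.04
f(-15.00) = 360.00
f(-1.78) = 19.19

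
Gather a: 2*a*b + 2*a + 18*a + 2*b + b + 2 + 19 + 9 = a*(2*b + 20) + 3*b + 30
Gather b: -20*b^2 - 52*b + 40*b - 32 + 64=-20*b^2 - 12*b + 32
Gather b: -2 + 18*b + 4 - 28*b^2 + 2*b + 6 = -28*b^2 + 20*b + 8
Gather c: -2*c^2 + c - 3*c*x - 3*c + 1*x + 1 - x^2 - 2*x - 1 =-2*c^2 + c*(-3*x - 2) - x^2 - x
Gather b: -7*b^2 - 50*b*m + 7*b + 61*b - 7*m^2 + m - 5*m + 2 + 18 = -7*b^2 + b*(68 - 50*m) - 7*m^2 - 4*m + 20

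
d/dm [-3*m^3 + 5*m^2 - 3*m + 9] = -9*m^2 + 10*m - 3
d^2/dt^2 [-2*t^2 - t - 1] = -4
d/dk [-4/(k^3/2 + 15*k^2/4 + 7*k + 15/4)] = 32*(3*k^2 + 15*k + 14)/(2*k^3 + 15*k^2 + 28*k + 15)^2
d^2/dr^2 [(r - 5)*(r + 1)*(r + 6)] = 6*r + 4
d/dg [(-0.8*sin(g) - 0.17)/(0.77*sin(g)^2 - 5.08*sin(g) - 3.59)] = (0.616*sin(g)^2 + 0.2618*sin(g) + 2.0084)*cos(g)/(0.5929*sin(g)^4 - 7.8232*sin(g)^3 + 20.2778*sin(g)^2 + 36.4744*sin(g) + 12.8881)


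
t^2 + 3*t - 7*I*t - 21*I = (t + 3)*(t - 7*I)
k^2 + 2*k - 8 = (k - 2)*(k + 4)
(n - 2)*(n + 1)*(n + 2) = n^3 + n^2 - 4*n - 4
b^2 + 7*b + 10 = (b + 2)*(b + 5)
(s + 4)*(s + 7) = s^2 + 11*s + 28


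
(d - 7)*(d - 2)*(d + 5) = d^3 - 4*d^2 - 31*d + 70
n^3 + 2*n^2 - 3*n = n*(n - 1)*(n + 3)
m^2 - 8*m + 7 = (m - 7)*(m - 1)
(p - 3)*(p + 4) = p^2 + p - 12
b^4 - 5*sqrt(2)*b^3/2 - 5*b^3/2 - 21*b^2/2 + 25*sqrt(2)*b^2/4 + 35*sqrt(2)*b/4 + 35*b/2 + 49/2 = (b - 7/2)*(b + 1)*(b - 7*sqrt(2)/2)*(b + sqrt(2))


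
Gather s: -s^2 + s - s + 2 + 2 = 4 - s^2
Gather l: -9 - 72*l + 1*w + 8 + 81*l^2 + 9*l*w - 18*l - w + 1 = 81*l^2 + l*(9*w - 90)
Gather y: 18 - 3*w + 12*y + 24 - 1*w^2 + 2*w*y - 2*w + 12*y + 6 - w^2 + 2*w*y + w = -2*w^2 - 4*w + y*(4*w + 24) + 48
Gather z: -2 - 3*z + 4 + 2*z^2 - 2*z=2*z^2 - 5*z + 2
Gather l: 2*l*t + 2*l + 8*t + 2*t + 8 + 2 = l*(2*t + 2) + 10*t + 10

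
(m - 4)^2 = m^2 - 8*m + 16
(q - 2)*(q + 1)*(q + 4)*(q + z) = q^4 + q^3*z + 3*q^3 + 3*q^2*z - 6*q^2 - 6*q*z - 8*q - 8*z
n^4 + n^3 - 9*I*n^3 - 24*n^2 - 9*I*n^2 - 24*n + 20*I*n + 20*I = (n + 1)*(n - 5*I)*(n - 2*I)^2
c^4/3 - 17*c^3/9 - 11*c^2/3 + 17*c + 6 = (c/3 + 1)*(c - 6)*(c - 3)*(c + 1/3)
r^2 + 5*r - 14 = (r - 2)*(r + 7)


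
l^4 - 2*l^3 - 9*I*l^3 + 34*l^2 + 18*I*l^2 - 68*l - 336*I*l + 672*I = (l - 2)*(l - 8*I)*(l - 7*I)*(l + 6*I)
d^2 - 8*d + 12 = (d - 6)*(d - 2)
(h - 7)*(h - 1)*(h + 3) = h^3 - 5*h^2 - 17*h + 21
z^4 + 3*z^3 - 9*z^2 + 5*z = z*(z - 1)^2*(z + 5)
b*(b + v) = b^2 + b*v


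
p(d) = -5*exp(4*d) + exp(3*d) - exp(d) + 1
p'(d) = -20*exp(4*d) + 3*exp(3*d) - exp(d)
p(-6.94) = 1.00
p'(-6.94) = -0.00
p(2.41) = -75466.63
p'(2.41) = -303217.34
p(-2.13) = 0.88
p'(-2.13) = -0.12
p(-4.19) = 0.98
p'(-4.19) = -0.02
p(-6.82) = 1.00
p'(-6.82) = -0.00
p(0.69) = -72.07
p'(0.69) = -294.22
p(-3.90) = 0.98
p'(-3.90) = -0.02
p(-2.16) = 0.89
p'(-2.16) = -0.11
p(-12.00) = 1.00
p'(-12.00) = 0.00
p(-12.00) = 1.00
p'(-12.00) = 0.00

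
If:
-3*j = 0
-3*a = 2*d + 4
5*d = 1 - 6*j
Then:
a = -22/15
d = 1/5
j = 0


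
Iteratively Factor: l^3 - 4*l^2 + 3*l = (l)*(l^2 - 4*l + 3) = l*(l - 1)*(l - 3)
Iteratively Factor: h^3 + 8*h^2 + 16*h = (h + 4)*(h^2 + 4*h) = (h + 4)^2*(h)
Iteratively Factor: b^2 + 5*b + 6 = (b + 2)*(b + 3)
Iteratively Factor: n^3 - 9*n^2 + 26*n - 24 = (n - 2)*(n^2 - 7*n + 12) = (n - 4)*(n - 2)*(n - 3)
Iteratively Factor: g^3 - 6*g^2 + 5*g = (g)*(g^2 - 6*g + 5) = g*(g - 1)*(g - 5)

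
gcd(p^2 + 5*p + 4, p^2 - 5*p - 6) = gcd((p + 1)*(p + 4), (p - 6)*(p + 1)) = p + 1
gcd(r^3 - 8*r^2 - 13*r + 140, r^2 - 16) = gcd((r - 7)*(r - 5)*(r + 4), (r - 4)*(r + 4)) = r + 4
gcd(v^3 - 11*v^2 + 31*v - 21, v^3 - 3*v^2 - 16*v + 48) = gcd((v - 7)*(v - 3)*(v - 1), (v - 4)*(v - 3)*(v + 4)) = v - 3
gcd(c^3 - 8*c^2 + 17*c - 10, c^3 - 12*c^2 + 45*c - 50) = c^2 - 7*c + 10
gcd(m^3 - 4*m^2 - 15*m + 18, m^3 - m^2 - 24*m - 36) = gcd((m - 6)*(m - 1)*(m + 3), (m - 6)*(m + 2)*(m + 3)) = m^2 - 3*m - 18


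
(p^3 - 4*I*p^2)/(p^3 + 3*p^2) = (p - 4*I)/(p + 3)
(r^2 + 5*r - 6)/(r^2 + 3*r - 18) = (r - 1)/(r - 3)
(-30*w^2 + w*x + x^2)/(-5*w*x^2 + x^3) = (6*w + x)/x^2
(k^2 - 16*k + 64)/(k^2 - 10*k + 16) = (k - 8)/(k - 2)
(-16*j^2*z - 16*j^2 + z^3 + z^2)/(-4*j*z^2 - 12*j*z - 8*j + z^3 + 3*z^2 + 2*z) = (4*j + z)/(z + 2)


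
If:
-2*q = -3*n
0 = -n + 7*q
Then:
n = 0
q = 0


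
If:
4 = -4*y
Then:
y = -1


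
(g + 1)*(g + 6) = g^2 + 7*g + 6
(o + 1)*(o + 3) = o^2 + 4*o + 3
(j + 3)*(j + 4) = j^2 + 7*j + 12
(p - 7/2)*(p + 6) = p^2 + 5*p/2 - 21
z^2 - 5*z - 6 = (z - 6)*(z + 1)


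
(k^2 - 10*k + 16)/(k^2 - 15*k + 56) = (k - 2)/(k - 7)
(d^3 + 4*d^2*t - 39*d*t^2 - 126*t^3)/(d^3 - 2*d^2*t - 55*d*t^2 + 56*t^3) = (d^2 - 3*d*t - 18*t^2)/(d^2 - 9*d*t + 8*t^2)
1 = 1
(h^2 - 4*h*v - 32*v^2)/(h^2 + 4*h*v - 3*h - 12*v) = (h - 8*v)/(h - 3)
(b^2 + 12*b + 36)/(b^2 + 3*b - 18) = (b + 6)/(b - 3)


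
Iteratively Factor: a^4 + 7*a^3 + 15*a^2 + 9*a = (a)*(a^3 + 7*a^2 + 15*a + 9) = a*(a + 3)*(a^2 + 4*a + 3) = a*(a + 1)*(a + 3)*(a + 3)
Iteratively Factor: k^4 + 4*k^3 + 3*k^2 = (k)*(k^3 + 4*k^2 + 3*k) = k^2*(k^2 + 4*k + 3) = k^2*(k + 3)*(k + 1)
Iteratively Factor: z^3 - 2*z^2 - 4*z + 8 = (z - 2)*(z^2 - 4) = (z - 2)^2*(z + 2)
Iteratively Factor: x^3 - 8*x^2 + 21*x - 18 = (x - 3)*(x^2 - 5*x + 6) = (x - 3)^2*(x - 2)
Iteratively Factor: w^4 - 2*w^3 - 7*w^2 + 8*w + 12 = (w - 2)*(w^3 - 7*w - 6) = (w - 3)*(w - 2)*(w^2 + 3*w + 2) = (w - 3)*(w - 2)*(w + 2)*(w + 1)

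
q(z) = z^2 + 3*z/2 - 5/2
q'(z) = 2*z + 3/2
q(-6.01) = 24.61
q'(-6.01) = -10.52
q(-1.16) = -2.89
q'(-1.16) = -0.82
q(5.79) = 39.71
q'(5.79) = 13.08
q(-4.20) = 8.84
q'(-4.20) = -6.90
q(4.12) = 20.65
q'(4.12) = 9.74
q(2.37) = 6.67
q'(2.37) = 6.24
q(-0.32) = -2.88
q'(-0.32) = 0.86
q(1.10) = 0.36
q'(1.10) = 3.70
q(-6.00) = 24.50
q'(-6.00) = -10.50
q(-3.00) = 2.00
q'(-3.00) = -4.50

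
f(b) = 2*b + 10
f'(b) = 2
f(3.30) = 16.60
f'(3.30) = 2.00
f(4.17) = 18.34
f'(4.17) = 2.00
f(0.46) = 10.92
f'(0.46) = 2.00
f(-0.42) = 9.16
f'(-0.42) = 2.00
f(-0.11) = 9.78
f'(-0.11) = 2.00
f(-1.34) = 7.32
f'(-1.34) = 2.00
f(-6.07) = -2.14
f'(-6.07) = 2.00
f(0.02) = 10.04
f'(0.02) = 2.00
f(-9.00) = -8.00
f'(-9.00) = 2.00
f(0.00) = 10.00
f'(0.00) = 2.00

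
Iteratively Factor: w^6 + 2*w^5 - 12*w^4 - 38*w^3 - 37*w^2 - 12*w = (w + 1)*(w^5 + w^4 - 13*w^3 - 25*w^2 - 12*w) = (w - 4)*(w + 1)*(w^4 + 5*w^3 + 7*w^2 + 3*w) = (w - 4)*(w + 1)^2*(w^3 + 4*w^2 + 3*w) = w*(w - 4)*(w + 1)^2*(w^2 + 4*w + 3) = w*(w - 4)*(w + 1)^2*(w + 3)*(w + 1)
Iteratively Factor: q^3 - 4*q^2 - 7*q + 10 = (q - 1)*(q^2 - 3*q - 10) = (q - 5)*(q - 1)*(q + 2)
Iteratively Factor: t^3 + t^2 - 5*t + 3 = (t + 3)*(t^2 - 2*t + 1) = (t - 1)*(t + 3)*(t - 1)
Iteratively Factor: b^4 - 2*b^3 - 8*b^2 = (b)*(b^3 - 2*b^2 - 8*b) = b*(b + 2)*(b^2 - 4*b) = b^2*(b + 2)*(b - 4)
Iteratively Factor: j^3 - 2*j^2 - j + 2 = (j + 1)*(j^2 - 3*j + 2) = (j - 2)*(j + 1)*(j - 1)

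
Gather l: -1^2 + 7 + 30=36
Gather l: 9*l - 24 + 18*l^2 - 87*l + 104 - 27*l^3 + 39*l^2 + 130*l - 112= -27*l^3 + 57*l^2 + 52*l - 32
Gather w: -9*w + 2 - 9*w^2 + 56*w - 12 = -9*w^2 + 47*w - 10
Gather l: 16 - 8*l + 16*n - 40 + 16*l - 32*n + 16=8*l - 16*n - 8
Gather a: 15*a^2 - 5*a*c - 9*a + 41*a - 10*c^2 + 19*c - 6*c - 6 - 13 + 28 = 15*a^2 + a*(32 - 5*c) - 10*c^2 + 13*c + 9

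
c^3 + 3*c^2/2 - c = c*(c - 1/2)*(c + 2)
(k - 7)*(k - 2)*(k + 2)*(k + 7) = k^4 - 53*k^2 + 196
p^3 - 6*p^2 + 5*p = p*(p - 5)*(p - 1)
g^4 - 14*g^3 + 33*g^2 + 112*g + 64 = (g - 8)^2*(g + 1)^2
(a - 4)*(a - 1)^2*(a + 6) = a^4 - 27*a^2 + 50*a - 24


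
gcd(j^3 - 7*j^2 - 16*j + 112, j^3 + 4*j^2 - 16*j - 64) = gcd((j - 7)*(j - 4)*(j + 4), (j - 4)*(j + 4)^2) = j^2 - 16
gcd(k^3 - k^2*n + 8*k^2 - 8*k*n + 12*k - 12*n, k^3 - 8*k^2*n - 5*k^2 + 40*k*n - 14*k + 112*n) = k + 2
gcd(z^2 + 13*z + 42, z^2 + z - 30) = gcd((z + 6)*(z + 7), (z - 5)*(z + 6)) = z + 6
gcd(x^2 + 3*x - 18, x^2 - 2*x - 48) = x + 6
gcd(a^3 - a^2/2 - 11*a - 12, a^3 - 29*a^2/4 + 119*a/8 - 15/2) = a - 4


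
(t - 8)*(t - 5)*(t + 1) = t^3 - 12*t^2 + 27*t + 40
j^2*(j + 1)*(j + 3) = j^4 + 4*j^3 + 3*j^2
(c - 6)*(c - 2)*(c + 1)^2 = c^4 - 6*c^3 - 3*c^2 + 16*c + 12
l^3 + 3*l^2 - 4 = (l - 1)*(l + 2)^2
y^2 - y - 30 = (y - 6)*(y + 5)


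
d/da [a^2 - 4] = 2*a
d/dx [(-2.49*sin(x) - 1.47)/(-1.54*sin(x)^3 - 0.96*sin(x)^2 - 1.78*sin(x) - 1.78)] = (-7.6692*sin(x)^3 - 9.1818*sin(x)^2 - 2.8224*sin(x) + 1.8156)*cos(x)/(2.3716*sin(x)^6 + 2.9568*sin(x)^5 + 6.404*sin(x)^4 + 8.9*sin(x)^3 + 6.586*sin(x)^2 + 6.3368*sin(x) + 3.1684)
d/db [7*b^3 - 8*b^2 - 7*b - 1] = 21*b^2 - 16*b - 7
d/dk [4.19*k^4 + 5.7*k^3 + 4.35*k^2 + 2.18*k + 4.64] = 16.76*k^3 + 17.1*k^2 + 8.7*k + 2.18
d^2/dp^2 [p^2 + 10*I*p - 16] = 2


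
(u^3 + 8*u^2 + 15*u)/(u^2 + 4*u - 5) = u*(u + 3)/(u - 1)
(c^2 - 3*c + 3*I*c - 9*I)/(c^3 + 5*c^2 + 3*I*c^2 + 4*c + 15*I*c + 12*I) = (c - 3)/(c^2 + 5*c + 4)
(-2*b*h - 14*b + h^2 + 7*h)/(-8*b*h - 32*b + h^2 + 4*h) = (2*b*h + 14*b - h^2 - 7*h)/(8*b*h + 32*b - h^2 - 4*h)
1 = 1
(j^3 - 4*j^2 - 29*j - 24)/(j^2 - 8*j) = j + 4 + 3/j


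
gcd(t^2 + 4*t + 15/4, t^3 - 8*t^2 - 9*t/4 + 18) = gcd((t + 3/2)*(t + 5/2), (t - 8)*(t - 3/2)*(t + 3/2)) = t + 3/2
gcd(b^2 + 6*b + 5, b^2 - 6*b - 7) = b + 1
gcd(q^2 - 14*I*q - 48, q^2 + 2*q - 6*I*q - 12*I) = q - 6*I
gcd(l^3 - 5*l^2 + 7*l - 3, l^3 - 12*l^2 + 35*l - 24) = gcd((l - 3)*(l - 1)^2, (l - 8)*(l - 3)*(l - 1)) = l^2 - 4*l + 3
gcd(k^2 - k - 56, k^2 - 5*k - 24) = k - 8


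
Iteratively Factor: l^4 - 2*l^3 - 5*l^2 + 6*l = (l)*(l^3 - 2*l^2 - 5*l + 6) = l*(l + 2)*(l^2 - 4*l + 3) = l*(l - 1)*(l + 2)*(l - 3)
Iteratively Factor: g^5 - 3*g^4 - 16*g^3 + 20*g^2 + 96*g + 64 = (g - 4)*(g^4 + g^3 - 12*g^2 - 28*g - 16) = (g - 4)*(g + 2)*(g^3 - g^2 - 10*g - 8) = (g - 4)*(g + 1)*(g + 2)*(g^2 - 2*g - 8) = (g - 4)^2*(g + 1)*(g + 2)*(g + 2)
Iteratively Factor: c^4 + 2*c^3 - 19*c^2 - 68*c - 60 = (c + 3)*(c^3 - c^2 - 16*c - 20) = (c + 2)*(c + 3)*(c^2 - 3*c - 10) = (c - 5)*(c + 2)*(c + 3)*(c + 2)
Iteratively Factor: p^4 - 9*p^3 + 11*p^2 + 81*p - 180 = (p - 5)*(p^3 - 4*p^2 - 9*p + 36) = (p - 5)*(p - 3)*(p^2 - p - 12) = (p - 5)*(p - 3)*(p + 3)*(p - 4)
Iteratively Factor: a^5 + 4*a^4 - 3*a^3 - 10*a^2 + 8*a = (a + 2)*(a^4 + 2*a^3 - 7*a^2 + 4*a) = (a - 1)*(a + 2)*(a^3 + 3*a^2 - 4*a) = a*(a - 1)*(a + 2)*(a^2 + 3*a - 4) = a*(a - 1)^2*(a + 2)*(a + 4)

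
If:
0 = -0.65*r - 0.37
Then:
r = -0.57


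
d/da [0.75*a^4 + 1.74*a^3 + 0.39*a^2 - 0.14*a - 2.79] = 3.0*a^3 + 5.22*a^2 + 0.78*a - 0.14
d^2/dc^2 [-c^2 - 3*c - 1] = -2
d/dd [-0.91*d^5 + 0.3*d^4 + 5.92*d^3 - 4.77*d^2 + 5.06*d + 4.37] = -4.55*d^4 + 1.2*d^3 + 17.76*d^2 - 9.54*d + 5.06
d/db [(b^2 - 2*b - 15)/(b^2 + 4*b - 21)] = 6*(b^2 - 2*b + 17)/(b^4 + 8*b^3 - 26*b^2 - 168*b + 441)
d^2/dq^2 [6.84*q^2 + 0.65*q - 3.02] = 13.6800000000000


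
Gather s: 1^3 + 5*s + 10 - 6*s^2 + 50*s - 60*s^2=-66*s^2 + 55*s + 11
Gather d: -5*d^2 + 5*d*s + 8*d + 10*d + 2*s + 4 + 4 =-5*d^2 + d*(5*s + 18) + 2*s + 8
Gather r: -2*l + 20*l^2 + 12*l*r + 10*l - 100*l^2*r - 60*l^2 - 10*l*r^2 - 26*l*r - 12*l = -40*l^2 - 10*l*r^2 - 4*l + r*(-100*l^2 - 14*l)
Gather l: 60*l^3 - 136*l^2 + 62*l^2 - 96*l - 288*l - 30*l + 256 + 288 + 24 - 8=60*l^3 - 74*l^2 - 414*l + 560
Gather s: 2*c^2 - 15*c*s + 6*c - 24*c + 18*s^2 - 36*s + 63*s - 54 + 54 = 2*c^2 - 18*c + 18*s^2 + s*(27 - 15*c)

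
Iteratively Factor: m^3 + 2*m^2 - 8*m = (m - 2)*(m^2 + 4*m) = (m - 2)*(m + 4)*(m)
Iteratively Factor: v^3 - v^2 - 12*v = (v - 4)*(v^2 + 3*v) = v*(v - 4)*(v + 3)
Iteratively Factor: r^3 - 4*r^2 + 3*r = (r)*(r^2 - 4*r + 3) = r*(r - 1)*(r - 3)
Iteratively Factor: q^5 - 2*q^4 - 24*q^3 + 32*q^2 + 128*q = (q + 4)*(q^4 - 6*q^3 + 32*q) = (q - 4)*(q + 4)*(q^3 - 2*q^2 - 8*q) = (q - 4)^2*(q + 4)*(q^2 + 2*q) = (q - 4)^2*(q + 2)*(q + 4)*(q)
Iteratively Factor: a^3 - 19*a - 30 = (a - 5)*(a^2 + 5*a + 6) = (a - 5)*(a + 3)*(a + 2)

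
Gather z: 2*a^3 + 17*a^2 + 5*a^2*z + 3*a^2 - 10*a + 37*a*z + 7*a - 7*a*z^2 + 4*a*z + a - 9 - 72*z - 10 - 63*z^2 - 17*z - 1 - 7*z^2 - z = 2*a^3 + 20*a^2 - 2*a + z^2*(-7*a - 70) + z*(5*a^2 + 41*a - 90) - 20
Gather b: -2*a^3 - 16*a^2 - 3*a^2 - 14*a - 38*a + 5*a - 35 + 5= -2*a^3 - 19*a^2 - 47*a - 30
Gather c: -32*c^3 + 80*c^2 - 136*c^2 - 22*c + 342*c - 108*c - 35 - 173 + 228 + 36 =-32*c^3 - 56*c^2 + 212*c + 56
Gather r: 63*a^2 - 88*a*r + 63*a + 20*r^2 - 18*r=63*a^2 + 63*a + 20*r^2 + r*(-88*a - 18)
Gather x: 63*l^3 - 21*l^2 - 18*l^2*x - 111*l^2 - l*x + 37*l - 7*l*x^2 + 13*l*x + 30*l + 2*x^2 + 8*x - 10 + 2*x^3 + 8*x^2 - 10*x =63*l^3 - 132*l^2 + 67*l + 2*x^3 + x^2*(10 - 7*l) + x*(-18*l^2 + 12*l - 2) - 10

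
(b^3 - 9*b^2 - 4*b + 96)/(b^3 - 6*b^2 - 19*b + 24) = (b - 4)/(b - 1)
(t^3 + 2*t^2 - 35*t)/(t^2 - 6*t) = (t^2 + 2*t - 35)/(t - 6)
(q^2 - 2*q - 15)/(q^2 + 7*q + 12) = (q - 5)/(q + 4)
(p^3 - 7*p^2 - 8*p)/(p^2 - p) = (p^2 - 7*p - 8)/(p - 1)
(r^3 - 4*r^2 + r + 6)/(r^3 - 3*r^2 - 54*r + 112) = (r^2 - 2*r - 3)/(r^2 - r - 56)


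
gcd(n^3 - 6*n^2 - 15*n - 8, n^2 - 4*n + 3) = 1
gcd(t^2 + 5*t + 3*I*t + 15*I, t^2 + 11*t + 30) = t + 5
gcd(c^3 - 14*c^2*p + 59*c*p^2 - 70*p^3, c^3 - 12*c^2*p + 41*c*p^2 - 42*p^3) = c^2 - 9*c*p + 14*p^2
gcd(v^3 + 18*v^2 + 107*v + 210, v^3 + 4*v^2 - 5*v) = v + 5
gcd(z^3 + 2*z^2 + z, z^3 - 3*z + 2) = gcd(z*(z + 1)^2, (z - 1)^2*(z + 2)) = 1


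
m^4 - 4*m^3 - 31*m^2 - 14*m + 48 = (m - 8)*(m - 1)*(m + 2)*(m + 3)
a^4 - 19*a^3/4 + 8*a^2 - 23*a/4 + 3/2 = (a - 2)*(a - 1)^2*(a - 3/4)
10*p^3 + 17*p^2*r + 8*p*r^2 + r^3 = (p + r)*(2*p + r)*(5*p + r)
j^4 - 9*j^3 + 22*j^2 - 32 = (j - 4)^2*(j - 2)*(j + 1)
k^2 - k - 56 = (k - 8)*(k + 7)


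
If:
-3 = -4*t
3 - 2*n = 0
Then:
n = 3/2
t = 3/4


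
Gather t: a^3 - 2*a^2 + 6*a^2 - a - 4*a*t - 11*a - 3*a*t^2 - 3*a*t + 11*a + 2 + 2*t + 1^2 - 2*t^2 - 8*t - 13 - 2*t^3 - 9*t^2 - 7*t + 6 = a^3 + 4*a^2 - a - 2*t^3 + t^2*(-3*a - 11) + t*(-7*a - 13) - 4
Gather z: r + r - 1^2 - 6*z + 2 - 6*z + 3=2*r - 12*z + 4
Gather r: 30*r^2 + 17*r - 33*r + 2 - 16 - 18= 30*r^2 - 16*r - 32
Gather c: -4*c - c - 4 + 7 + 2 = 5 - 5*c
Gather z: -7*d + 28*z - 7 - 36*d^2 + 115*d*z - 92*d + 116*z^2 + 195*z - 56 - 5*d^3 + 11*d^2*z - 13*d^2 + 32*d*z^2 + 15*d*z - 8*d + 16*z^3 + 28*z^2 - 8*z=-5*d^3 - 49*d^2 - 107*d + 16*z^3 + z^2*(32*d + 144) + z*(11*d^2 + 130*d + 215) - 63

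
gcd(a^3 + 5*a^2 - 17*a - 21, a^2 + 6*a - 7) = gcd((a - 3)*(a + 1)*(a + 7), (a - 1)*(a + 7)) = a + 7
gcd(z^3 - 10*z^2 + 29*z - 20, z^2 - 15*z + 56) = 1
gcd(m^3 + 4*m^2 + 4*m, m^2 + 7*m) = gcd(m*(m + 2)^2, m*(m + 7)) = m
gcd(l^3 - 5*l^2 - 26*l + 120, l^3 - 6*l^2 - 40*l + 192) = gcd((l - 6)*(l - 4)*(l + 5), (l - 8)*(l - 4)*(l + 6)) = l - 4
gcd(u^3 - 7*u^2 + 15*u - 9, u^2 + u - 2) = u - 1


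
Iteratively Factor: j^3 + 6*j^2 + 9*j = (j)*(j^2 + 6*j + 9) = j*(j + 3)*(j + 3)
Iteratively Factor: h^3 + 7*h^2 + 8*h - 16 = (h + 4)*(h^2 + 3*h - 4) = (h + 4)^2*(h - 1)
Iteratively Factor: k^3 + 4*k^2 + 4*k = (k + 2)*(k^2 + 2*k) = k*(k + 2)*(k + 2)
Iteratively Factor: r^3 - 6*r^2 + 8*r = (r - 4)*(r^2 - 2*r) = (r - 4)*(r - 2)*(r)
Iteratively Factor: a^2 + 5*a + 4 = (a + 4)*(a + 1)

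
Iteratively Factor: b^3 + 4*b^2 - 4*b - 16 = (b - 2)*(b^2 + 6*b + 8) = (b - 2)*(b + 4)*(b + 2)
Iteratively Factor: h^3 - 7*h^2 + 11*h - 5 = (h - 1)*(h^2 - 6*h + 5) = (h - 1)^2*(h - 5)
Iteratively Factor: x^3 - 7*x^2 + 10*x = (x - 2)*(x^2 - 5*x) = (x - 5)*(x - 2)*(x)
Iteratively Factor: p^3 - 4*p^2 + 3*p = (p - 3)*(p^2 - p) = (p - 3)*(p - 1)*(p)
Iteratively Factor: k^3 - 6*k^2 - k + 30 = (k - 5)*(k^2 - k - 6) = (k - 5)*(k - 3)*(k + 2)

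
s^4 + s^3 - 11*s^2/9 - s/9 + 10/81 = (s - 2/3)*(s - 1/3)*(s + 1/3)*(s + 5/3)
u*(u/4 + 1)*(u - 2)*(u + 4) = u^4/4 + 3*u^3/2 - 8*u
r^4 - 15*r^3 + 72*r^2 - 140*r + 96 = (r - 8)*(r - 3)*(r - 2)^2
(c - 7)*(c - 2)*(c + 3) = c^3 - 6*c^2 - 13*c + 42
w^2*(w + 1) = w^3 + w^2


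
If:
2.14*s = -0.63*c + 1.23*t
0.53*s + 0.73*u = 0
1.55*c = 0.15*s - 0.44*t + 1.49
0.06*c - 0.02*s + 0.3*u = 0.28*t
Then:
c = 0.87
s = -0.10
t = 0.27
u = 0.07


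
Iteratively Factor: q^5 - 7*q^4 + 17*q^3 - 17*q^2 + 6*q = (q)*(q^4 - 7*q^3 + 17*q^2 - 17*q + 6) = q*(q - 2)*(q^3 - 5*q^2 + 7*q - 3) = q*(q - 3)*(q - 2)*(q^2 - 2*q + 1) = q*(q - 3)*(q - 2)*(q - 1)*(q - 1)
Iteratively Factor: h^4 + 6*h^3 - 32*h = (h - 2)*(h^3 + 8*h^2 + 16*h) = (h - 2)*(h + 4)*(h^2 + 4*h) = h*(h - 2)*(h + 4)*(h + 4)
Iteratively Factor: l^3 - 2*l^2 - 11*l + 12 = (l - 4)*(l^2 + 2*l - 3) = (l - 4)*(l + 3)*(l - 1)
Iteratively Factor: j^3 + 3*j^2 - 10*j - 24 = (j + 4)*(j^2 - j - 6) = (j - 3)*(j + 4)*(j + 2)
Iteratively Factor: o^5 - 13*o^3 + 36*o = (o)*(o^4 - 13*o^2 + 36) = o*(o + 3)*(o^3 - 3*o^2 - 4*o + 12) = o*(o - 2)*(o + 3)*(o^2 - o - 6) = o*(o - 3)*(o - 2)*(o + 3)*(o + 2)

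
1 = 1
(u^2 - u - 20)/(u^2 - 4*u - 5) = (u + 4)/(u + 1)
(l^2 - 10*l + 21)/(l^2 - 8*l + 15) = (l - 7)/(l - 5)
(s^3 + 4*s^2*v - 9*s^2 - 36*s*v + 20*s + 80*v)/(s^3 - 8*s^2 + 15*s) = (s^2 + 4*s*v - 4*s - 16*v)/(s*(s - 3))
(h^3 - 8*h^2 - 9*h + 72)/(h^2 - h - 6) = (h^2 - 5*h - 24)/(h + 2)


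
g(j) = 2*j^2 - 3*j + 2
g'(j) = 4*j - 3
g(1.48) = 1.94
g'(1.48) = 2.92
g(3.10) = 11.92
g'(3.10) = 9.40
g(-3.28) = 33.36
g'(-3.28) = -16.12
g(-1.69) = 12.78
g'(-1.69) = -9.76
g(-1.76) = 13.48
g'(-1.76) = -10.04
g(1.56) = 2.19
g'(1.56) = 3.24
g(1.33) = 1.55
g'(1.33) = 2.32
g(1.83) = 3.21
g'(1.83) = 4.32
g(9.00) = 137.00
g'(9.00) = 33.00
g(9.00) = 137.00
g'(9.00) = 33.00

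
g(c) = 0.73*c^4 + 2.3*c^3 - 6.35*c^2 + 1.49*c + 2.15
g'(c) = 2.92*c^3 + 6.9*c^2 - 12.7*c + 1.49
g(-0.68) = -2.37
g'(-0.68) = 12.40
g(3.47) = 132.80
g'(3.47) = 162.51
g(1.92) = 7.80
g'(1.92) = 23.21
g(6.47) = 1648.11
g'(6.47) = 999.01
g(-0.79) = -3.84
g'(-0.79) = 14.39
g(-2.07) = -35.14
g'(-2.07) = 31.45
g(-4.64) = -32.87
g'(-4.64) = -82.73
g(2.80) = 51.90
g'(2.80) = 84.13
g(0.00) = 2.15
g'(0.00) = 1.49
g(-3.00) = -62.44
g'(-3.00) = 22.85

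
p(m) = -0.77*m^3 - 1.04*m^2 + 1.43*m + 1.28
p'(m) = -2.31*m^2 - 2.08*m + 1.43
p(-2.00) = 0.42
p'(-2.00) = -3.65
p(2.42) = -12.26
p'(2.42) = -17.13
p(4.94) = -109.86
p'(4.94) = -65.22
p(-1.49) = -0.61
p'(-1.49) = -0.60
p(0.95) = 1.04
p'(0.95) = -2.63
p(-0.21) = 0.94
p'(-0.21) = 1.76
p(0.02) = 1.31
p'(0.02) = 1.39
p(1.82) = -4.20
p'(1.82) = -10.01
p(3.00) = -24.58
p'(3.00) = -25.60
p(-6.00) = 121.58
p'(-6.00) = -69.25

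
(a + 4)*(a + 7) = a^2 + 11*a + 28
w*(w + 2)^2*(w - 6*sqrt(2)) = w^4 - 6*sqrt(2)*w^3 + 4*w^3 - 24*sqrt(2)*w^2 + 4*w^2 - 24*sqrt(2)*w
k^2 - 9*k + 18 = (k - 6)*(k - 3)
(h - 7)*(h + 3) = h^2 - 4*h - 21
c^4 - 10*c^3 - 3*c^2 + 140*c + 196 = (c - 7)^2*(c + 2)^2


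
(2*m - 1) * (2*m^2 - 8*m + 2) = 4*m^3 - 18*m^2 + 12*m - 2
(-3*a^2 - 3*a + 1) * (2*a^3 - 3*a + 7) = -6*a^5 - 6*a^4 + 11*a^3 - 12*a^2 - 24*a + 7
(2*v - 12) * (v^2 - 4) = 2*v^3 - 12*v^2 - 8*v + 48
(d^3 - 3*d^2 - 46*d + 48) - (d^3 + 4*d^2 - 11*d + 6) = -7*d^2 - 35*d + 42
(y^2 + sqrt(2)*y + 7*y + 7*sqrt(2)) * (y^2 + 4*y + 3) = y^4 + sqrt(2)*y^3 + 11*y^3 + 11*sqrt(2)*y^2 + 31*y^2 + 21*y + 31*sqrt(2)*y + 21*sqrt(2)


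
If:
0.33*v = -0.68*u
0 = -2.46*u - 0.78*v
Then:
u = 0.00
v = 0.00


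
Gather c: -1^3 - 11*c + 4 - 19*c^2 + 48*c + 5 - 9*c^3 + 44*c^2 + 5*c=-9*c^3 + 25*c^2 + 42*c + 8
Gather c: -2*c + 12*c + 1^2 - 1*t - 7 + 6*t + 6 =10*c + 5*t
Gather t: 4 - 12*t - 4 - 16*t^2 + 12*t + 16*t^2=0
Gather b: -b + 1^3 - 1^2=-b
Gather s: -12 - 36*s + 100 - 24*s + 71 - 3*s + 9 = 168 - 63*s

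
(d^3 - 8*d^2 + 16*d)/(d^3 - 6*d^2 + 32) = d/(d + 2)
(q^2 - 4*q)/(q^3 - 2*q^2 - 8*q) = 1/(q + 2)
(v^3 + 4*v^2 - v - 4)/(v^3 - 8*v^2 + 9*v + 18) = (v^2 + 3*v - 4)/(v^2 - 9*v + 18)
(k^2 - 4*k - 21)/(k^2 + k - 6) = (k - 7)/(k - 2)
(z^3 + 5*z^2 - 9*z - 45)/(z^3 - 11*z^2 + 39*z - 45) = (z^2 + 8*z + 15)/(z^2 - 8*z + 15)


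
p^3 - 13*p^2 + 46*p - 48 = (p - 8)*(p - 3)*(p - 2)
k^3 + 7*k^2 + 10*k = k*(k + 2)*(k + 5)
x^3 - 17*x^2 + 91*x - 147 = (x - 7)^2*(x - 3)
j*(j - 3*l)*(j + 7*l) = j^3 + 4*j^2*l - 21*j*l^2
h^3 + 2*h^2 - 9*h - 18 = (h - 3)*(h + 2)*(h + 3)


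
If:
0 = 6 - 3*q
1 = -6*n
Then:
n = -1/6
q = 2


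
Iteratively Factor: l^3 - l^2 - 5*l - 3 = (l + 1)*(l^2 - 2*l - 3) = (l + 1)^2*(l - 3)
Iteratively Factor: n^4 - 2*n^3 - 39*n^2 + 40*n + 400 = (n - 5)*(n^3 + 3*n^2 - 24*n - 80) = (n - 5)*(n + 4)*(n^2 - n - 20) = (n - 5)^2*(n + 4)*(n + 4)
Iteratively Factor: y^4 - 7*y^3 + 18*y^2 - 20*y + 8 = (y - 2)*(y^3 - 5*y^2 + 8*y - 4) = (y - 2)*(y - 1)*(y^2 - 4*y + 4) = (y - 2)^2*(y - 1)*(y - 2)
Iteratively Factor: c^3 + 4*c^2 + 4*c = (c + 2)*(c^2 + 2*c) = (c + 2)^2*(c)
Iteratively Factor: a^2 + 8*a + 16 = (a + 4)*(a + 4)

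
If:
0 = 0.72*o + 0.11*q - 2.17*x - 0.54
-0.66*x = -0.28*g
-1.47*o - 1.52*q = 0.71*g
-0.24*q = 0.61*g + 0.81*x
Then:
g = 0.43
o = 1.56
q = -1.71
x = 0.18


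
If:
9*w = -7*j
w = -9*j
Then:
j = 0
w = 0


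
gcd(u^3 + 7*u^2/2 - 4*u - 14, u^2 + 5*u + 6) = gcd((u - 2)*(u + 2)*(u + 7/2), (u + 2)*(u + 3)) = u + 2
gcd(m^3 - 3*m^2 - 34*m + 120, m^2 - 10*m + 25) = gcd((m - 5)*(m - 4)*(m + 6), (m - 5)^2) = m - 5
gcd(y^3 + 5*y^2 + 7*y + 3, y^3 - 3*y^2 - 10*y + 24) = y + 3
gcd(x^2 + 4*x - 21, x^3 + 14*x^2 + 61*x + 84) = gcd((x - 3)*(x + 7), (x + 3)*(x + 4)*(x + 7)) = x + 7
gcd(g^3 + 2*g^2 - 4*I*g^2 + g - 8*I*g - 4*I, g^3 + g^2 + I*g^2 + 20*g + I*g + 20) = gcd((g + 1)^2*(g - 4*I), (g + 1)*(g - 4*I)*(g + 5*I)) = g^2 + g*(1 - 4*I) - 4*I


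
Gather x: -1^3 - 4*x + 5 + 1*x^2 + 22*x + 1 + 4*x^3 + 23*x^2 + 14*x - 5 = 4*x^3 + 24*x^2 + 32*x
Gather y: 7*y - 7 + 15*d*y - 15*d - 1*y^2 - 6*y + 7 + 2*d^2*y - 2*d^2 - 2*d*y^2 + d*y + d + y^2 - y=-2*d^2 - 2*d*y^2 - 14*d + y*(2*d^2 + 16*d)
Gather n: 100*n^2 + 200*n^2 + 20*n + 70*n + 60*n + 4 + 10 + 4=300*n^2 + 150*n + 18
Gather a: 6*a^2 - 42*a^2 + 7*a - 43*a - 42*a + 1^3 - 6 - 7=-36*a^2 - 78*a - 12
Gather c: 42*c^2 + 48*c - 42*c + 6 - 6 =42*c^2 + 6*c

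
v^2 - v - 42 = (v - 7)*(v + 6)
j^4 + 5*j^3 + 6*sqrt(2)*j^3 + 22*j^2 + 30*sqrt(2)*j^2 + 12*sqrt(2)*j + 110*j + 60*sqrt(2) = (j + 5)*(j + sqrt(2))*(j + 2*sqrt(2))*(j + 3*sqrt(2))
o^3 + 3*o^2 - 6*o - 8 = (o - 2)*(o + 1)*(o + 4)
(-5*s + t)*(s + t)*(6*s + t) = -30*s^3 - 29*s^2*t + 2*s*t^2 + t^3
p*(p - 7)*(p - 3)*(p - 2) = p^4 - 12*p^3 + 41*p^2 - 42*p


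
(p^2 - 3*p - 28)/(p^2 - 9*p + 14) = (p + 4)/(p - 2)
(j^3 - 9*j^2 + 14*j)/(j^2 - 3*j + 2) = j*(j - 7)/(j - 1)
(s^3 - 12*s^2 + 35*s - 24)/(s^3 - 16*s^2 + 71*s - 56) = (s - 3)/(s - 7)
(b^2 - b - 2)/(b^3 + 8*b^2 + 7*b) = (b - 2)/(b*(b + 7))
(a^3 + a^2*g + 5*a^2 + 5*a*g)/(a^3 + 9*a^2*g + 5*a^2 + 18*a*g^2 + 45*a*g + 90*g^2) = a*(a + g)/(a^2 + 9*a*g + 18*g^2)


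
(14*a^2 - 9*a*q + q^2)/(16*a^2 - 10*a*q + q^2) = (-7*a + q)/(-8*a + q)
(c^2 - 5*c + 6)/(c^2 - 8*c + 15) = (c - 2)/(c - 5)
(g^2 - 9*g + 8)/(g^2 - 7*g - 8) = (g - 1)/(g + 1)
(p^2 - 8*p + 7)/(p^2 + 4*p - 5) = (p - 7)/(p + 5)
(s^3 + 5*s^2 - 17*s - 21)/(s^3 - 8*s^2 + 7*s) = (s^3 + 5*s^2 - 17*s - 21)/(s*(s^2 - 8*s + 7))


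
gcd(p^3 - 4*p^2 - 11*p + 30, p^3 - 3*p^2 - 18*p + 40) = p^2 - 7*p + 10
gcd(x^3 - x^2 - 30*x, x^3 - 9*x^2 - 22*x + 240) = x^2 - x - 30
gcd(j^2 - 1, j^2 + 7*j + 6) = j + 1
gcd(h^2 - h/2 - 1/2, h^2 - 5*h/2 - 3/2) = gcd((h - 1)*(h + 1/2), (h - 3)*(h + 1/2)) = h + 1/2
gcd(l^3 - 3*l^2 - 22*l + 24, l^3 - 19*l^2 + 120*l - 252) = l - 6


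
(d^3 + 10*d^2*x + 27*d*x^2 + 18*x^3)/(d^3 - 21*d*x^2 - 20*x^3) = (-d^2 - 9*d*x - 18*x^2)/(-d^2 + d*x + 20*x^2)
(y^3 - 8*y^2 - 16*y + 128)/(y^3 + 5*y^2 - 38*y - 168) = (y^2 - 12*y + 32)/(y^2 + y - 42)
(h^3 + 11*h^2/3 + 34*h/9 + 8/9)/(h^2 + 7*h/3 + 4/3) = (3*h^2 + 7*h + 2)/(3*(h + 1))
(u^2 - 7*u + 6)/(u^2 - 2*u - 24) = (u - 1)/(u + 4)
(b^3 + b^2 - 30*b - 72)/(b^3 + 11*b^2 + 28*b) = (b^2 - 3*b - 18)/(b*(b + 7))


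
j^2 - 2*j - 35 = (j - 7)*(j + 5)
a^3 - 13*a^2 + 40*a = a*(a - 8)*(a - 5)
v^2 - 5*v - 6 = (v - 6)*(v + 1)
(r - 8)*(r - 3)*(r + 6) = r^3 - 5*r^2 - 42*r + 144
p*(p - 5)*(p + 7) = p^3 + 2*p^2 - 35*p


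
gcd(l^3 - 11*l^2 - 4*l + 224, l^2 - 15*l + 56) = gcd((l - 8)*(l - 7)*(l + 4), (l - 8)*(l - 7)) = l^2 - 15*l + 56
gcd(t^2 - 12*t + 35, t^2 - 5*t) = t - 5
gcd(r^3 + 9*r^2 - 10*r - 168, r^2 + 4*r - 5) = 1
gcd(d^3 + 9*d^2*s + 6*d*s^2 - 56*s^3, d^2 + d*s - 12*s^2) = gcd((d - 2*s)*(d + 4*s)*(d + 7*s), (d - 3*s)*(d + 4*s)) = d + 4*s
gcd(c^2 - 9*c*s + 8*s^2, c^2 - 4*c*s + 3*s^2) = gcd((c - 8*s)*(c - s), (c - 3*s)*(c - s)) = -c + s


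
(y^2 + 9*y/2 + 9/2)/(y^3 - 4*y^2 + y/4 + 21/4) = 2*(2*y^2 + 9*y + 9)/(4*y^3 - 16*y^2 + y + 21)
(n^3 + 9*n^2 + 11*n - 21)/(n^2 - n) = n + 10 + 21/n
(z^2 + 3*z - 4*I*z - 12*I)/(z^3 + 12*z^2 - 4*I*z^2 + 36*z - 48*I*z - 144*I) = (z + 3)/(z^2 + 12*z + 36)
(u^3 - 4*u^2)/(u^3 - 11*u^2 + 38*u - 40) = u^2/(u^2 - 7*u + 10)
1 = 1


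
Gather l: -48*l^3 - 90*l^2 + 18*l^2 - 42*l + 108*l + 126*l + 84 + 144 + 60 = -48*l^3 - 72*l^2 + 192*l + 288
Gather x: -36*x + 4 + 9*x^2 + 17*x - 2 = 9*x^2 - 19*x + 2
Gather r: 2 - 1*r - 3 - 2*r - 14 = -3*r - 15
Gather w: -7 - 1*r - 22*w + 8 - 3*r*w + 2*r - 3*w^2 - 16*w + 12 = r - 3*w^2 + w*(-3*r - 38) + 13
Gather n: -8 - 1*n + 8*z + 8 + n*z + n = n*z + 8*z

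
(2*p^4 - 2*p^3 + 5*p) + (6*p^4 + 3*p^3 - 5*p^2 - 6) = 8*p^4 + p^3 - 5*p^2 + 5*p - 6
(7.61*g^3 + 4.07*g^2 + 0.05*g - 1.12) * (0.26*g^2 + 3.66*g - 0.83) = 1.9786*g^5 + 28.9108*g^4 + 8.5929*g^3 - 3.4863*g^2 - 4.1407*g + 0.9296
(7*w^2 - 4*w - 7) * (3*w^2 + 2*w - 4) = 21*w^4 + 2*w^3 - 57*w^2 + 2*w + 28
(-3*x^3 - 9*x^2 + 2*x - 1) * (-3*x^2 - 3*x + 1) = 9*x^5 + 36*x^4 + 18*x^3 - 12*x^2 + 5*x - 1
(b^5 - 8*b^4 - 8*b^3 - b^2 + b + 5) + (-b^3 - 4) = b^5 - 8*b^4 - 9*b^3 - b^2 + b + 1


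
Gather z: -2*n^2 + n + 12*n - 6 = -2*n^2 + 13*n - 6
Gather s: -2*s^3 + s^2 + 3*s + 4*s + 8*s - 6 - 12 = -2*s^3 + s^2 + 15*s - 18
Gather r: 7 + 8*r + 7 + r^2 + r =r^2 + 9*r + 14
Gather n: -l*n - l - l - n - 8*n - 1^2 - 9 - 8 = -2*l + n*(-l - 9) - 18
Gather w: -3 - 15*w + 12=9 - 15*w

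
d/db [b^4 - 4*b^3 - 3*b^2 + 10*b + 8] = 4*b^3 - 12*b^2 - 6*b + 10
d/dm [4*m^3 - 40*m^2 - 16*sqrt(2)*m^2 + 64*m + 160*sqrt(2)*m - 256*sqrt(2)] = 12*m^2 - 80*m - 32*sqrt(2)*m + 64 + 160*sqrt(2)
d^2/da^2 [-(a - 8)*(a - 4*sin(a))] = 2*(16 - 2*a)*sin(a) + 8*cos(a) - 2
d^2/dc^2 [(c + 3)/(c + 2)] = 2/(c + 2)^3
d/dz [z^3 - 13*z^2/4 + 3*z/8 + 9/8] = 3*z^2 - 13*z/2 + 3/8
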